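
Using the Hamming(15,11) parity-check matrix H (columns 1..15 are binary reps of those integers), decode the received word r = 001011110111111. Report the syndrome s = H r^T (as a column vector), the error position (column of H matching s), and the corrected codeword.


s = (1, 1, 1, 0)^T, error position = 14, corrected codeword c = 001011110111101

Compute s = H r^T mod 2 one row at a time:
  s_1 = 1 + 0 + 1 + 1 + 1 + 1 + 1 + 1 = 7 ≡ 1 (mod 2).
  s_2 = 0 + 1 + 1 + 1 + 1 + 1 + 1 + 1 = 7 ≡ 1 (mod 2).
  s_3 = 0 + 1 + 1 + 1 + 1 + 1 + 1 + 1 = 7 ≡ 1 (mod 2).
  s_4 = 0 + 1 + 1 + 1 + 0 + 1 + 1 + 1 = 6 ≡ 0 (mod 2).
s = (1, 1, 1, 0)^T — this equals column 14 of H (binary 1110), so error is at position 14.
Correct: flip bit 14 of r = 001011110111111 to get c = 001011110111101.


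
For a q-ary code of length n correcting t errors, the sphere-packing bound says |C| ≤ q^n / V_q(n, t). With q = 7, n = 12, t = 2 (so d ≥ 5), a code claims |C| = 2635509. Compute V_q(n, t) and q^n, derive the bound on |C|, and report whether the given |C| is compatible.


V_q(n, t) = 2449, q^n = 13841287201, Hamming bound = 5651811, |C| = 2635509 ≤ bound (satisfied).

Step 1: Compute V_q(n, t) = Σ_{j=0}^2 C(n, j) (q−1)^j.
  j = 0: C(12,0)·(6)^0 = 1·1 = 1.
  j = 1: C(12,1)·(6)^1 = 12·6 = 72.
  j = 2: C(12,2)·(6)^2 = 66·36 = 2376.
  V_q(n, t) = 1 + 72 + 2376 = 2449.
Step 2: q^n = 7^12 = 13841287201.
Step 3: Hamming bound ⌊q^n / V_q(n,t)⌋ = ⌊13841287201/2449⌋ = 5651811.
Step 4: Compare |C| = 2635509 to 5651811: satisfied.
The claimed |C| lies below the Hamming bound.


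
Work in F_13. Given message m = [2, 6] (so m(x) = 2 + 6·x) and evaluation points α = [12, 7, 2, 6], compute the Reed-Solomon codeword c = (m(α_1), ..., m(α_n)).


c = [9, 5, 1, 12]

Message polynomial: m(x) = 2 + 6·x (mod 13).
For each evaluation point α_i, compute m(α_i) mod 13:
  α_1 = 12: Horner steps 6 → 9, so m(12) = 9.
  α_2 = 7: Horner steps 6 → 5, so m(7) = 5.
  α_3 = 2: Horner steps 6 → 1, so m(2) = 1.
  α_4 = 6: Horner steps 6 → 12, so m(6) = 12.
Codeword c = [9, 5, 1, 12] ∈ F_13^4.


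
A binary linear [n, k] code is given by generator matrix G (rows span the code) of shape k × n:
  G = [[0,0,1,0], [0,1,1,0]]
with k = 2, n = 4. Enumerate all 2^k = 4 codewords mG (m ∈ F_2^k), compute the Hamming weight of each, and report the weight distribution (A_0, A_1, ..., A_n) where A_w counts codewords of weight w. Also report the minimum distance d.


Weight distribution: A_0 = 1, A_1 = 2, A_2 = 1. Minimum distance d = 1.

Enumerate all 2^2 = 4 messages m ∈ F_2^2.
For each, compute codeword c = mG in F_2^4, then tally its weight.
  m = 00 → c = 0000, weight = 0.
  m = 10 → c = 0010, weight = 1.
  m = 01 → c = 0110, weight = 2.
  m = 11 → c = 0100, weight = 1.
Tally weights:
  weight 0: 1 codewords.
  weight 1: 2 codewords.
  weight 2: 1 codewords.
Minimum distance d = smallest w > 0 with A_w > 0 = 1.
Sanity: Σ A_w = 4 = 2^2 = 4 ✓.


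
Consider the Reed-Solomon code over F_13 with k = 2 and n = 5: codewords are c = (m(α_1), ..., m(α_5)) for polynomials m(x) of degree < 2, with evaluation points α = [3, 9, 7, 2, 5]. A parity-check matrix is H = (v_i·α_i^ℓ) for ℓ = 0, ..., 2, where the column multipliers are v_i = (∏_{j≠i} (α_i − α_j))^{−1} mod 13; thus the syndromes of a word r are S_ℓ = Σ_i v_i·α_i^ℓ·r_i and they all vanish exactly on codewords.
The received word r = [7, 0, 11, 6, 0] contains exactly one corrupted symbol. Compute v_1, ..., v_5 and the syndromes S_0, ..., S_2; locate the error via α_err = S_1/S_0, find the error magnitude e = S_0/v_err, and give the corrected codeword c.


S = (12, 8, 1), error at position 5, error magnitude e = 4, c = [7, 0, 11, 6, 9].

Step 1: column multipliers v_i = (∏_{j≠i}(α_i − α_j))^{−1} mod 13.
  i = 1 (α = 3): (3−9)(3−7)(3−2)(3−5) = (−6)·(−4)·1·(−2) = −48 ≡ 4, so v_1 = 4^{−1} = 10 (mod 13).
  i = 2 (α = 9): (9−3)(9−7)(9−2)(9−5) = 6·2·7·4 = 336 ≡ 11, so v_2 = 11^{−1} = 6 (mod 13).
  i = 3 (α = 7): (7−3)(7−9)(7−2)(7−5) = 4·(−2)·5·2 = −80 ≡ 11, so v_3 = 11^{−1} = 6 (mod 13).
  i = 4 (α = 2): (2−3)(2−9)(2−7)(2−5) = (−1)·(−7)·(−5)·(−3) = 105 ≡ 1, so v_4 = 1^{−1} = 1 (mod 13).
  i = 5 (α = 5): (5−3)(5−9)(5−7)(5−2) = 2·(−4)·(−2)·3 = 48 ≡ 9, so v_5 = 9^{−1} = 3 (mod 13).
  v = [10, 6, 6, 1, 3].
Step 2: syndromes of r = [7, 0, 11, 6, 0] (all sums mod 13).
  S_0 = Σ v_i r_i = 10·7 + 6·0 + 6·11 + 1·6 + 3·0 = 142 ≡ 12.
  S_1 = Σ v_i α_i r_i = 10·3·7 + 6·9·0 + 6·7·11 + 1·2·6 + 3·5·0 = 684 ≡ 8.
  α_i^2 mod 13 = [9, 3, 10, 4, 12].
  S_2 = Σ v_i α_i^2 r_i = 10·9·7 + 6·3·0 + 6·10·11 + 1·4·6 + 3·12·0 = 1314 ≡ 1.
  S = (12, 8, 1) ≠ 0, so r is not a codeword (an error is present).
Step 3: locate the error. For a single error e at position i, S_ℓ = v_i·e·α_i^ℓ, so α_err = S_1/S_0.
  S_0^{−1} = 12^{−1} = 12 (mod 13), so α_err = 8·12 = 96 ≡ 5 = α_5. Error position i = 5.
  Consistency check: S_2/S_1 = 1·5 = 5 ≡ 5 = α_err ✓ (single-error assumption holds).
Step 4: error magnitude e = S_0/v_5 = S_0·∏_{j≠5}(α_5 − α_j) = 12·9 = 108 ≡ 4 (mod 13).
Step 5: correct position 5: c_5 = r_5 − e = 0 − 4 ≡ 9 (mod 13). Hence c = [7, 0, 11, 6, 9].
  Check: interpolating c through the α_i gives m(x) = 4 + 1·x (degree < 2) with m(α_i) = c_i for every i, so c is indeed a codeword.


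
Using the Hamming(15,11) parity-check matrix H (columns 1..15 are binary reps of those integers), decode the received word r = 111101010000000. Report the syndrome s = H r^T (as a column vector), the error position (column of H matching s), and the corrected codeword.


s = (1, 0, 1, 0)^T, error position = 10, corrected codeword c = 111101010100000

Compute s = H r^T mod 2 one row at a time:
  s_1 = 1 + 0 + 0 + 0 + 0 + 0 + 0 + 0 = 1 ≡ 1 (mod 2).
  s_2 = 1 + 0 + 1 + 0 + 0 + 0 + 0 + 0 = 2 ≡ 0 (mod 2).
  s_3 = 1 + 1 + 1 + 0 + 0 + 0 + 0 + 0 = 3 ≡ 1 (mod 2).
  s_4 = 1 + 1 + 0 + 0 + 0 + 0 + 0 + 0 = 2 ≡ 0 (mod 2).
s = (1, 0, 1, 0)^T — this equals column 10 of H (binary 1010), so error is at position 10.
Correct: flip bit 10 of r = 111101010000000 to get c = 111101010100000.


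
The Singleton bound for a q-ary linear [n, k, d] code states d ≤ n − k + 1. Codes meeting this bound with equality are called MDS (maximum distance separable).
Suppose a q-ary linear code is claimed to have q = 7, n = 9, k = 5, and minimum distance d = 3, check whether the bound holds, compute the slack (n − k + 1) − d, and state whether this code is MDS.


Singleton RHS = n − k + 1 = 5, slack = 2, bound satisfied, not MDS.

Singleton bound: d ≤ n − k + 1.
Here n = 9, k = 5, so n − k + 1 = 5.
Given d = 3, check d ≤ 5: YES.
Slack = (n − k + 1) − d = 2.
The code is NOT MDS (slack = 2 > 0).
Description: the claimed parameters are [9, 5, 3]_7; such a code would be non-MDS.


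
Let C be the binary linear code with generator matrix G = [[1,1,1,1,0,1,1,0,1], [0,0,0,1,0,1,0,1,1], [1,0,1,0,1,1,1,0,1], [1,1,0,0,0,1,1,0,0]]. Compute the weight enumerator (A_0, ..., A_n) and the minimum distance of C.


Weight distribution: A_0 = 1, A_3 = 3, A_4 = 3, A_5 = 4, A_6 = 4, A_7 = 1. Minimum distance d = 3.

Enumerate all 2^4 = 16 messages m ∈ F_2^4.
For each, compute codeword c = mG in F_2^9, then tally its weight.
  m = 0000 → c = 000000000, weight = 0.
  m = 1000 → c = 111101101, weight = 7.
  m = 0100 → c = 000101011, weight = 4.
  m = 1100 → c = 111000110, weight = 5.
  m = 0010 → c = 101011101, weight = 6.
  m = 1010 → c = 010110000, weight = 3.
  m = 0110 → c = 101110110, weight = 6.
  m = 1110 → c = 010011011, weight = 5.
  m = 0001 → c = 110001100, weight = 4.
  m = 1001 → c = 001100001, weight = 3.
  m = 0101 → c = 110100111, weight = 6.
  m = 1101 → c = 001001010, weight = 3.
  m = 0011 → c = 011010001, weight = 4.
  m = 1011 → c = 100111100, weight = 5.
  m = 0111 → c = 011111010, weight = 6.
  m = 1111 → c = 100010111, weight = 5.
Tally weights:
  weight 0: 1 codewords.
  weight 3: 3 codewords.
  weight 4: 3 codewords.
  weight 5: 4 codewords.
  weight 6: 4 codewords.
  weight 7: 1 codewords.
Minimum distance d = smallest w > 0 with A_w > 0 = 3.
Sanity: Σ A_w = 16 = 2^4 = 16 ✓.


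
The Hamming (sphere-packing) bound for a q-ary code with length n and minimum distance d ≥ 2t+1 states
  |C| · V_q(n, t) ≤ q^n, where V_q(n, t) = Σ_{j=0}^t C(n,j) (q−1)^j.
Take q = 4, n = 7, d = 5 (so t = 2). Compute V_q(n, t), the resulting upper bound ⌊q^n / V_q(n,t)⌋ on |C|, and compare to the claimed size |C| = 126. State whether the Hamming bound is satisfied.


V_q(n, t) = 211, q^n = 16384, Hamming bound = 77, |C| = 126 > bound (violated).

Step 1: Compute V_q(n, t) = Σ_{j=0}^2 C(n, j) (q−1)^j.
  j = 0: C(7,0)·(3)^0 = 1·1 = 1.
  j = 1: C(7,1)·(3)^1 = 7·3 = 21.
  j = 2: C(7,2)·(3)^2 = 21·9 = 189.
  V_q(n, t) = 1 + 21 + 189 = 211.
Step 2: q^n = 4^7 = 16384.
Step 3: Hamming bound ⌊q^n / V_q(n,t)⌋ = ⌊16384/211⌋ = 77.
Step 4: Compare |C| = 126 to 77: violated.
The claimed |C| lies above the Hamming bound, so no 4-ary code of length 7 with d ≥ 5 can have 126 codewords.


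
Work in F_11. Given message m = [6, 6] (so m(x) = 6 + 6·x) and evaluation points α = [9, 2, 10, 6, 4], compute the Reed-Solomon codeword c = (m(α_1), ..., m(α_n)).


c = [5, 7, 0, 9, 8]

Message polynomial: m(x) = 6 + 6·x (mod 11).
For each evaluation point α_i, compute m(α_i) mod 11:
  α_1 = 9: Horner steps 6 → 5, so m(9) = 5.
  α_2 = 2: Horner steps 6 → 7, so m(2) = 7.
  α_3 = 10: Horner steps 6 → 0, so m(10) = 0.
  α_4 = 6: Horner steps 6 → 9, so m(6) = 9.
  α_5 = 4: Horner steps 6 → 8, so m(4) = 8.
Codeword c = [5, 7, 0, 9, 8] ∈ F_11^5.


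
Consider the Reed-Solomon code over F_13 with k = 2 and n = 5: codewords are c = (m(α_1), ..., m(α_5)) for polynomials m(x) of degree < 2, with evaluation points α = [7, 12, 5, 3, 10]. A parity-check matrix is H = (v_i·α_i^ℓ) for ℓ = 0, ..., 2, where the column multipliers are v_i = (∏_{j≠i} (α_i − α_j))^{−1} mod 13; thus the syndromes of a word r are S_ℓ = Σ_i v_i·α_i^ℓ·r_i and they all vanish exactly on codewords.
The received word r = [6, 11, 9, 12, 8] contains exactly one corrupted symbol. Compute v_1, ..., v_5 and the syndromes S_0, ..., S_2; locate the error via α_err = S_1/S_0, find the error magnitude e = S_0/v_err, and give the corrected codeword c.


S = (1, 12, 1), error at position 2, error magnitude e = 6, c = [6, 5, 9, 12, 8].

Step 1: column multipliers v_i = (∏_{j≠i}(α_i − α_j))^{−1} mod 13.
  i = 1 (α = 7): (7−12)(7−5)(7−3)(7−10) = (−5)·2·4·(−3) = 120 ≡ 3, so v_1 = 3^{−1} = 9 (mod 13).
  i = 2 (α = 12): (12−7)(12−5)(12−3)(12−10) = 5·7·9·2 = 630 ≡ 6, so v_2 = 6^{−1} = 11 (mod 13).
  i = 3 (α = 5): (5−7)(5−12)(5−3)(5−10) = (−2)·(−7)·2·(−5) = −140 ≡ 3, so v_3 = 3^{−1} = 9 (mod 13).
  i = 4 (α = 3): (3−7)(3−12)(3−5)(3−10) = (−4)·(−9)·(−2)·(−7) = 504 ≡ 10, so v_4 = 10^{−1} = 4 (mod 13).
  i = 5 (α = 10): (10−7)(10−12)(10−5)(10−3) = 3·(−2)·5·7 = −210 ≡ 11, so v_5 = 11^{−1} = 6 (mod 13).
  v = [9, 11, 9, 4, 6].
Step 2: syndromes of r = [6, 11, 9, 12, 8] (all sums mod 13).
  S_0 = Σ v_i r_i = 9·6 + 11·11 + 9·9 + 4·12 + 6·8 = 352 ≡ 1.
  S_1 = Σ v_i α_i r_i = 9·7·6 + 11·12·11 + 9·5·9 + 4·3·12 + 6·10·8 = 2859 ≡ 12.
  α_i^2 mod 13 = [10, 1, 12, 9, 9].
  S_2 = Σ v_i α_i^2 r_i = 9·10·6 + 11·1·11 + 9·12·9 + 4·9·12 + 6·9·8 = 2497 ≡ 1.
  S = (1, 12, 1) ≠ 0, so r is not a codeword (an error is present).
Step 3: locate the error. For a single error e at position i, S_ℓ = v_i·e·α_i^ℓ, so α_err = S_1/S_0.
  S_0^{−1} = 1^{−1} = 1 (mod 13), so α_err = 12·1 = 12 ≡ 12 = α_2. Error position i = 2.
  Consistency check: S_2/S_1 = 1·12 = 12 ≡ 12 = α_err ✓ (single-error assumption holds).
Step 4: error magnitude e = S_0/v_2 = S_0·∏_{j≠2}(α_2 − α_j) = 1·6 = 6 ≡ 6 (mod 13).
Step 5: correct position 2: c_2 = r_2 − e = 11 − 6 ≡ 5 (mod 13). Hence c = [6, 5, 9, 12, 8].
  Check: interpolating c through the α_i gives m(x) = 10 + 5·x (degree < 2) with m(α_i) = c_i for every i, so c is indeed a codeword.


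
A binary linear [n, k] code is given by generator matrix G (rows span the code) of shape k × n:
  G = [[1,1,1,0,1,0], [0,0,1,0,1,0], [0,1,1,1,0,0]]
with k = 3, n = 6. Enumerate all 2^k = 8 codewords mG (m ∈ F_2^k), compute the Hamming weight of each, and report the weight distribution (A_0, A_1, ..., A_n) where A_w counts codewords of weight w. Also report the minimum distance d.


Weight distribution: A_0 = 1, A_2 = 2, A_3 = 4, A_4 = 1. Minimum distance d = 2.

Enumerate all 2^3 = 8 messages m ∈ F_2^3.
For each, compute codeword c = mG in F_2^6, then tally its weight.
  m = 000 → c = 000000, weight = 0.
  m = 100 → c = 111010, weight = 4.
  m = 010 → c = 001010, weight = 2.
  m = 110 → c = 110000, weight = 2.
  m = 001 → c = 011100, weight = 3.
  m = 101 → c = 100110, weight = 3.
  m = 011 → c = 010110, weight = 3.
  m = 111 → c = 101100, weight = 3.
Tally weights:
  weight 0: 1 codewords.
  weight 2: 2 codewords.
  weight 3: 4 codewords.
  weight 4: 1 codewords.
Minimum distance d = smallest w > 0 with A_w > 0 = 2.
Sanity: Σ A_w = 8 = 2^3 = 8 ✓.


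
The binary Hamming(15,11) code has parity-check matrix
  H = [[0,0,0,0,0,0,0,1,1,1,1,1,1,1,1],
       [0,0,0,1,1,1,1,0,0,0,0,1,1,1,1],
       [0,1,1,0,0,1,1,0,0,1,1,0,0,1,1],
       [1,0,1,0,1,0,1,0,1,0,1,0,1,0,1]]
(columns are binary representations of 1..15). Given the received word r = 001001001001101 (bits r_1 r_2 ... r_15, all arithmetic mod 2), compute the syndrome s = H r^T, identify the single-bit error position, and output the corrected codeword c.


s = (0, 0, 1, 0)^T, error position = 2, corrected codeword c = 011001001001101

Compute s = H r^T mod 2 one row at a time:
  s_1 = 0 + 1 + 0 + 0 + 1 + 1 + 0 + 1 = 4 ≡ 0 (mod 2).
  s_2 = 0 + 0 + 1 + 0 + 1 + 1 + 0 + 1 = 4 ≡ 0 (mod 2).
  s_3 = 0 + 1 + 1 + 0 + 0 + 0 + 0 + 1 = 3 ≡ 1 (mod 2).
  s_4 = 0 + 1 + 0 + 0 + 1 + 0 + 1 + 1 = 4 ≡ 0 (mod 2).
s = (0, 0, 1, 0)^T — this equals column 2 of H (binary 0010), so error is at position 2.
Correct: flip bit 2 of r = 001001001001101 to get c = 011001001001101.


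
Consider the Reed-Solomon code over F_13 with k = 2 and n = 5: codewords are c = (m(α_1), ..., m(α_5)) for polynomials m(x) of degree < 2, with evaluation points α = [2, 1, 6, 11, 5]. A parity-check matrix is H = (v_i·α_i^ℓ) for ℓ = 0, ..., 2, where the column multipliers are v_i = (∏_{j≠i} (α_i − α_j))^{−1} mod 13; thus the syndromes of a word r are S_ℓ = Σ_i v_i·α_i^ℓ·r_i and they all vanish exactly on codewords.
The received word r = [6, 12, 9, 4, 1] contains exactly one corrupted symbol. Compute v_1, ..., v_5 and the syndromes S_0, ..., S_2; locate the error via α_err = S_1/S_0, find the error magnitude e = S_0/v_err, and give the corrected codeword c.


S = (10, 8, 9), error at position 3, error magnitude e = 1, c = [6, 12, 8, 4, 1].

Step 1: column multipliers v_i = (∏_{j≠i}(α_i − α_j))^{−1} mod 13.
  i = 1 (α = 2): (2−1)(2−6)(2−11)(2−5) = 1·(−4)·(−9)·(−3) = −108 ≡ 9, so v_1 = 9^{−1} = 3 (mod 13).
  i = 2 (α = 1): (1−2)(1−6)(1−11)(1−5) = (−1)·(−5)·(−10)·(−4) = 200 ≡ 5, so v_2 = 5^{−1} = 8 (mod 13).
  i = 3 (α = 6): (6−2)(6−1)(6−11)(6−5) = 4·5·(−5)·1 = −100 ≡ 4, so v_3 = 4^{−1} = 10 (mod 13).
  i = 4 (α = 11): (11−2)(11−1)(11−6)(11−5) = 9·10·5·6 = 2700 ≡ 9, so v_4 = 9^{−1} = 3 (mod 13).
  i = 5 (α = 5): (5−2)(5−1)(5−6)(5−11) = 3·4·(−1)·(−6) = 72 ≡ 7, so v_5 = 7^{−1} = 2 (mod 13).
  v = [3, 8, 10, 3, 2].
Step 2: syndromes of r = [6, 12, 9, 4, 1] (all sums mod 13).
  S_0 = Σ v_i r_i = 3·6 + 8·12 + 10·9 + 3·4 + 2·1 = 218 ≡ 10.
  S_1 = Σ v_i α_i r_i = 3·2·6 + 8·1·12 + 10·6·9 + 3·11·4 + 2·5·1 = 814 ≡ 8.
  α_i^2 mod 13 = [4, 1, 10, 4, 12].
  S_2 = Σ v_i α_i^2 r_i = 3·4·6 + 8·1·12 + 10·10·9 + 3·4·4 + 2·12·1 = 1140 ≡ 9.
  S = (10, 8, 9) ≠ 0, so r is not a codeword (an error is present).
Step 3: locate the error. For a single error e at position i, S_ℓ = v_i·e·α_i^ℓ, so α_err = S_1/S_0.
  S_0^{−1} = 10^{−1} = 4 (mod 13), so α_err = 8·4 = 32 ≡ 6 = α_3. Error position i = 3.
  Consistency check: S_2/S_1 = 9·5 = 45 ≡ 6 = α_err ✓ (single-error assumption holds).
Step 4: error magnitude e = S_0/v_3 = S_0·∏_{j≠3}(α_3 − α_j) = 10·4 = 40 ≡ 1 (mod 13).
Step 5: correct position 3: c_3 = r_3 − e = 9 − 1 ≡ 8 (mod 13). Hence c = [6, 12, 8, 4, 1].
  Check: interpolating c through the α_i gives m(x) = 5 + 7·x (degree < 2) with m(α_i) = c_i for every i, so c is indeed a codeword.


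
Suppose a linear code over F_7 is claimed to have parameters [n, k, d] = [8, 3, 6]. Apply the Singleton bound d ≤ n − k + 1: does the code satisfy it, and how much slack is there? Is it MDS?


Singleton RHS = n − k + 1 = 6, slack = 0, bound satisfied, MDS.

Singleton bound: d ≤ n − k + 1.
Here n = 8, k = 3, so n − k + 1 = 6.
Given d = 6, check d ≤ 6: YES.
Slack = (n − k + 1) − d = 0.
The code is MDS (slack = 0).
Description: the claimed parameters are [8, 3, 6]_7; such a code would be MDS (meets Singleton bound).


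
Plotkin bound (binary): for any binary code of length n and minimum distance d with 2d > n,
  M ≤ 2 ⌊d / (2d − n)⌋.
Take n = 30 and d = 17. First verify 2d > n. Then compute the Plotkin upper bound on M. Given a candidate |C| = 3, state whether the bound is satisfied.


Plotkin bound M ≤ 8; given |C| = 3 ≤ bound (satisfied).

Check applicability: 2d = 34, n = 30.
2d − n = 4 > 0, so Plotkin applies.
Compute d/(2d−n) = 17/4 ≈ 4.2500.
⌊d/(2d−n)⌋ = 4.
Plotkin bound: M ≤ 2·4 = 8.
Given |C| = 3, check: satisfied.
This |C| is below the Plotkin bound.


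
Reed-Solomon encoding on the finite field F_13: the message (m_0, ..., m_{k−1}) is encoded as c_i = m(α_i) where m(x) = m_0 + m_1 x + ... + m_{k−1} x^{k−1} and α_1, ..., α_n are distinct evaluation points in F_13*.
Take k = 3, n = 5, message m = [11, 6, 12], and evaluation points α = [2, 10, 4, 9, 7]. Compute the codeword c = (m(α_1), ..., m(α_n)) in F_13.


c = [6, 10, 6, 10, 4]

Message polynomial: m(x) = 11 + 6·x + 12·x^2 (mod 13).
For each evaluation point α_i, compute m(α_i) mod 13:
  α_1 = 2: Horner steps 12 → 4 → 6, so m(2) = 6.
  α_2 = 10: Horner steps 12 → 9 → 10, so m(10) = 10.
  α_3 = 4: Horner steps 12 → 2 → 6, so m(4) = 6.
  α_4 = 9: Horner steps 12 → 10 → 10, so m(9) = 10.
  α_5 = 7: Horner steps 12 → 12 → 4, so m(7) = 4.
Codeword c = [6, 10, 6, 10, 4] ∈ F_13^5.


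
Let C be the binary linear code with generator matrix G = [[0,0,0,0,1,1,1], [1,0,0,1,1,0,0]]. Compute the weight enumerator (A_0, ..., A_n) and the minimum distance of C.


Weight distribution: A_0 = 1, A_3 = 2, A_4 = 1. Minimum distance d = 3.

Enumerate all 2^2 = 4 messages m ∈ F_2^2.
For each, compute codeword c = mG in F_2^7, then tally its weight.
  m = 00 → c = 0000000, weight = 0.
  m = 10 → c = 0000111, weight = 3.
  m = 01 → c = 1001100, weight = 3.
  m = 11 → c = 1001011, weight = 4.
Tally weights:
  weight 0: 1 codewords.
  weight 3: 2 codewords.
  weight 4: 1 codewords.
Minimum distance d = smallest w > 0 with A_w > 0 = 3.
Sanity: Σ A_w = 4 = 2^2 = 4 ✓.


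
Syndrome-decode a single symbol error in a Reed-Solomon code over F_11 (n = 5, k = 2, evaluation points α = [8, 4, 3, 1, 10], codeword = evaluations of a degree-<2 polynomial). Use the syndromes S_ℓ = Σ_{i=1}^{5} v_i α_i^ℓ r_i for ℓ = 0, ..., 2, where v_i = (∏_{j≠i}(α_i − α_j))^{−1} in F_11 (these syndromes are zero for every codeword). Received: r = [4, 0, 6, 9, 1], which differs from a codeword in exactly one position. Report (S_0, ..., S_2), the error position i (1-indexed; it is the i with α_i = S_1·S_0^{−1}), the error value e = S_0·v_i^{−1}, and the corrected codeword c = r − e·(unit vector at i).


S = (2, 8, 10), error at position 2, error magnitude e = 1, c = [4, 10, 6, 9, 1].

Step 1: column multipliers v_i = (∏_{j≠i}(α_i − α_j))^{−1} mod 11.
  i = 1 (α = 8): (8−4)(8−3)(8−1)(8−10) = 4·5·7·(−2) = −280 ≡ 6, so v_1 = 6^{−1} = 2 (mod 11).
  i = 2 (α = 4): (4−8)(4−3)(4−1)(4−10) = (−4)·1·3·(−6) = 72 ≡ 6, so v_2 = 6^{−1} = 2 (mod 11).
  i = 3 (α = 3): (3−8)(3−4)(3−1)(3−10) = (−5)·(−1)·2·(−7) = −70 ≡ 7, so v_3 = 7^{−1} = 8 (mod 11).
  i = 4 (α = 1): (1−8)(1−4)(1−3)(1−10) = (−7)·(−3)·(−2)·(−9) = 378 ≡ 4, so v_4 = 4^{−1} = 3 (mod 11).
  i = 5 (α = 10): (10−8)(10−4)(10−3)(10−1) = 2·6·7·9 = 756 ≡ 8, so v_5 = 8^{−1} = 7 (mod 11).
  v = [2, 2, 8, 3, 7].
Step 2: syndromes of r = [4, 0, 6, 9, 1] (all sums mod 11).
  S_0 = Σ v_i r_i = 2·4 + 2·0 + 8·6 + 3·9 + 7·1 = 90 ≡ 2.
  S_1 = Σ v_i α_i r_i = 2·8·4 + 2·4·0 + 8·3·6 + 3·1·9 + 7·10·1 = 305 ≡ 8.
  α_i^2 mod 11 = [9, 5, 9, 1, 1].
  S_2 = Σ v_i α_i^2 r_i = 2·9·4 + 2·5·0 + 8·9·6 + 3·1·9 + 7·1·1 = 538 ≡ 10.
  S = (2, 8, 10) ≠ 0, so r is not a codeword (an error is present).
Step 3: locate the error. For a single error e at position i, S_ℓ = v_i·e·α_i^ℓ, so α_err = S_1/S_0.
  S_0^{−1} = 2^{−1} = 6 (mod 11), so α_err = 8·6 = 48 ≡ 4 = α_2. Error position i = 2.
  Consistency check: S_2/S_1 = 10·7 = 70 ≡ 4 = α_err ✓ (single-error assumption holds).
Step 4: error magnitude e = S_0/v_2 = S_0·∏_{j≠2}(α_2 − α_j) = 2·6 = 12 ≡ 1 (mod 11).
Step 5: correct position 2: c_2 = r_2 − e = 0 − 1 ≡ 10 (mod 11). Hence c = [4, 10, 6, 9, 1].
  Check: interpolating c through the α_i gives m(x) = 5 + 4·x (degree < 2) with m(α_i) = c_i for every i, so c is indeed a codeword.


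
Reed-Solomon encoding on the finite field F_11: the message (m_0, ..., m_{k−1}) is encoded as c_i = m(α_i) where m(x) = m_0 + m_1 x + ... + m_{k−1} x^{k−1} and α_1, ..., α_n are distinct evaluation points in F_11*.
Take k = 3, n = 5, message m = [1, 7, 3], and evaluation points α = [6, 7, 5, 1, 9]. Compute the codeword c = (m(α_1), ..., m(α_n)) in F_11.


c = [8, 10, 1, 0, 10]

Message polynomial: m(x) = 1 + 7·x + 3·x^2 (mod 11).
For each evaluation point α_i, compute m(α_i) mod 11:
  α_1 = 6: Horner steps 3 → 3 → 8, so m(6) = 8.
  α_2 = 7: Horner steps 3 → 6 → 10, so m(7) = 10.
  α_3 = 5: Horner steps 3 → 0 → 1, so m(5) = 1.
  α_4 = 1: Horner steps 3 → 10 → 0, so m(1) = 0.
  α_5 = 9: Horner steps 3 → 1 → 10, so m(9) = 10.
Codeword c = [8, 10, 1, 0, 10] ∈ F_11^5.


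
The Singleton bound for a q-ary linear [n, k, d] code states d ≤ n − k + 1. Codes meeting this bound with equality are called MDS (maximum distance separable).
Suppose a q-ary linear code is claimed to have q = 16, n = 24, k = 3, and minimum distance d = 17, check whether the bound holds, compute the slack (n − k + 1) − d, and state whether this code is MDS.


Singleton RHS = n − k + 1 = 22, slack = 5, bound satisfied, not MDS.

Singleton bound: d ≤ n − k + 1.
Here n = 24, k = 3, so n − k + 1 = 22.
Given d = 17, check d ≤ 22: YES.
Slack = (n − k + 1) − d = 5.
The code is NOT MDS (slack = 5 > 0).
Description: the claimed parameters are [24, 3, 17]_16; such a code would be non-MDS.


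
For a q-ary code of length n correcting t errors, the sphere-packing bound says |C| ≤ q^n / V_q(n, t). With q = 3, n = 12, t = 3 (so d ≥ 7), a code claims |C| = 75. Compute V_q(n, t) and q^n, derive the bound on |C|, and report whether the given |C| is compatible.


V_q(n, t) = 2049, q^n = 531441, Hamming bound = 259, |C| = 75 ≤ bound (satisfied).

Step 1: Compute V_q(n, t) = Σ_{j=0}^3 C(n, j) (q−1)^j.
  j = 0: C(12,0)·(2)^0 = 1·1 = 1.
  j = 1: C(12,1)·(2)^1 = 12·2 = 24.
  j = 2: C(12,2)·(2)^2 = 66·4 = 264.
  j = 3: C(12,3)·(2)^3 = 220·8 = 1760.
  V_q(n, t) = 1 + 24 + 264 + 1760 = 2049.
Step 2: q^n = 3^12 = 531441.
Step 3: Hamming bound ⌊q^n / V_q(n,t)⌋ = ⌊531441/2049⌋ = 259.
Step 4: Compare |C| = 75 to 259: satisfied.
The claimed |C| lies below the Hamming bound.


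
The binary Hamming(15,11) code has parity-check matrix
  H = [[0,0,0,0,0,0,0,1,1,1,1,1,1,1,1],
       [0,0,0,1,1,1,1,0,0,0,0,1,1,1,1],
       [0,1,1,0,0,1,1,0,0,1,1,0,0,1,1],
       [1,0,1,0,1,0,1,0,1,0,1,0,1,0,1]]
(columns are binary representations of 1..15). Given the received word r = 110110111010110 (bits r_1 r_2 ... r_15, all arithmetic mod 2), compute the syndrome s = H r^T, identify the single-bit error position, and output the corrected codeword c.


s = (1, 1, 0, 0)^T, error position = 12, corrected codeword c = 110110111011110

Compute s = H r^T mod 2 one row at a time:
  s_1 = 1 + 1 + 0 + 1 + 0 + 1 + 1 + 0 = 5 ≡ 1 (mod 2).
  s_2 = 1 + 1 + 0 + 1 + 0 + 1 + 1 + 0 = 5 ≡ 1 (mod 2).
  s_3 = 1 + 0 + 0 + 1 + 0 + 1 + 1 + 0 = 4 ≡ 0 (mod 2).
  s_4 = 1 + 0 + 1 + 1 + 1 + 1 + 1 + 0 = 6 ≡ 0 (mod 2).
s = (1, 1, 0, 0)^T — this equals column 12 of H (binary 1100), so error is at position 12.
Correct: flip bit 12 of r = 110110111010110 to get c = 110110111011110.


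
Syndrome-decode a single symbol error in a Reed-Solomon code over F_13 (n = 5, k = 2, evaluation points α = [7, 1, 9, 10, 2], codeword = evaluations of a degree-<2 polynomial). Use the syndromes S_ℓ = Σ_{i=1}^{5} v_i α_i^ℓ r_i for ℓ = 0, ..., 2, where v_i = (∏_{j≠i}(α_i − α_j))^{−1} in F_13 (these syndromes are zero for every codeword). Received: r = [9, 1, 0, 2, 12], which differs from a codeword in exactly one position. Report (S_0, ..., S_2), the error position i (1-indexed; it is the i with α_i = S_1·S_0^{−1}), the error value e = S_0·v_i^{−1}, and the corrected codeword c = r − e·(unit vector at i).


S = (10, 10, 10), error at position 2, error magnitude e = 4, c = [9, 10, 0, 2, 12].

Step 1: column multipliers v_i = (∏_{j≠i}(α_i − α_j))^{−1} mod 13.
  i = 1 (α = 7): (7−1)(7−9)(7−10)(7−2) = 6·(−2)·(−3)·5 = 180 ≡ 11, so v_1 = 11^{−1} = 6 (mod 13).
  i = 2 (α = 1): (1−7)(1−9)(1−10)(1−2) = (−6)·(−8)·(−9)·(−1) = 432 ≡ 3, so v_2 = 3^{−1} = 9 (mod 13).
  i = 3 (α = 9): (9−7)(9−1)(9−10)(9−2) = 2·8·(−1)·7 = −112 ≡ 5, so v_3 = 5^{−1} = 8 (mod 13).
  i = 4 (α = 10): (10−7)(10−1)(10−9)(10−2) = 3·9·1·8 = 216 ≡ 8, so v_4 = 8^{−1} = 5 (mod 13).
  i = 5 (α = 2): (2−7)(2−1)(2−9)(2−10) = (−5)·1·(−7)·(−8) = −280 ≡ 6, so v_5 = 6^{−1} = 11 (mod 13).
  v = [6, 9, 8, 5, 11].
Step 2: syndromes of r = [9, 1, 0, 2, 12] (all sums mod 13).
  S_0 = Σ v_i r_i = 6·9 + 9·1 + 8·0 + 5·2 + 11·12 = 205 ≡ 10.
  S_1 = Σ v_i α_i r_i = 6·7·9 + 9·1·1 + 8·9·0 + 5·10·2 + 11·2·12 = 751 ≡ 10.
  α_i^2 mod 13 = [10, 1, 3, 9, 4].
  S_2 = Σ v_i α_i^2 r_i = 6·10·9 + 9·1·1 + 8·3·0 + 5·9·2 + 11·4·12 = 1167 ≡ 10.
  S = (10, 10, 10) ≠ 0, so r is not a codeword (an error is present).
Step 3: locate the error. For a single error e at position i, S_ℓ = v_i·e·α_i^ℓ, so α_err = S_1/S_0.
  S_0^{−1} = 10^{−1} = 4 (mod 13), so α_err = 10·4 = 40 ≡ 1 = α_2. Error position i = 2.
  Consistency check: S_2/S_1 = 10·4 = 40 ≡ 1 = α_err ✓ (single-error assumption holds).
Step 4: error magnitude e = S_0/v_2 = S_0·∏_{j≠2}(α_2 − α_j) = 10·3 = 30 ≡ 4 (mod 13).
Step 5: correct position 2: c_2 = r_2 − e = 1 − 4 ≡ 10 (mod 13). Hence c = [9, 10, 0, 2, 12].
  Check: interpolating c through the α_i gives m(x) = 8 + 2·x (degree < 2) with m(α_i) = c_i for every i, so c is indeed a codeword.


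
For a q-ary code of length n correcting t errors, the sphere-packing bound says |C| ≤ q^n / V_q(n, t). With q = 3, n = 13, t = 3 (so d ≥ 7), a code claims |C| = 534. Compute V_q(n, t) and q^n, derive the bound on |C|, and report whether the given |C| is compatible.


V_q(n, t) = 2627, q^n = 1594323, Hamming bound = 606, |C| = 534 ≤ bound (satisfied).

Step 1: Compute V_q(n, t) = Σ_{j=0}^3 C(n, j) (q−1)^j.
  j = 0: C(13,0)·(2)^0 = 1·1 = 1.
  j = 1: C(13,1)·(2)^1 = 13·2 = 26.
  j = 2: C(13,2)·(2)^2 = 78·4 = 312.
  j = 3: C(13,3)·(2)^3 = 286·8 = 2288.
  V_q(n, t) = 1 + 26 + 312 + 2288 = 2627.
Step 2: q^n = 3^13 = 1594323.
Step 3: Hamming bound ⌊q^n / V_q(n,t)⌋ = ⌊1594323/2627⌋ = 606.
Step 4: Compare |C| = 534 to 606: satisfied.
The claimed |C| lies below the Hamming bound.


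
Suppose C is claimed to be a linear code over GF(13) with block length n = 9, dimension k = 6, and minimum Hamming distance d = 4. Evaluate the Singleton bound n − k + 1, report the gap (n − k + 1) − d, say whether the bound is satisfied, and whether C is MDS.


Singleton RHS = n − k + 1 = 4, slack = 0, bound satisfied, MDS.

Singleton bound: d ≤ n − k + 1.
Here n = 9, k = 6, so n − k + 1 = 4.
Given d = 4, check d ≤ 4: YES.
Slack = (n − k + 1) − d = 0.
The code is MDS (slack = 0).
Description: the claimed parameters are [9, 6, 4]_13; such a code would be MDS (meets Singleton bound).


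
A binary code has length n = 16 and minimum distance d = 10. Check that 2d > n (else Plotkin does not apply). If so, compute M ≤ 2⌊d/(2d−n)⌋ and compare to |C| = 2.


Plotkin bound M ≤ 4; given |C| = 2 ≤ bound (satisfied).

Check applicability: 2d = 20, n = 16.
2d − n = 4 > 0, so Plotkin applies.
Compute d/(2d−n) = 10/4 ≈ 2.5000.
⌊d/(2d−n)⌋ = 2.
Plotkin bound: M ≤ 2·2 = 4.
Given |C| = 2, check: satisfied.
This |C| is below the Plotkin bound.


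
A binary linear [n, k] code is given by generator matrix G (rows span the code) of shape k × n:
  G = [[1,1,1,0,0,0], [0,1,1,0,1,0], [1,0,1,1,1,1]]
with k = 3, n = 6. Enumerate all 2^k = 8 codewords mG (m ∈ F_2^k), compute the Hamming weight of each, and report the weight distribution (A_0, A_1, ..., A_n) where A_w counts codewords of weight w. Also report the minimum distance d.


Weight distribution: A_0 = 1, A_2 = 1, A_3 = 3, A_4 = 2, A_5 = 1. Minimum distance d = 2.

Enumerate all 2^3 = 8 messages m ∈ F_2^3.
For each, compute codeword c = mG in F_2^6, then tally its weight.
  m = 000 → c = 000000, weight = 0.
  m = 100 → c = 111000, weight = 3.
  m = 010 → c = 011010, weight = 3.
  m = 110 → c = 100010, weight = 2.
  m = 001 → c = 101111, weight = 5.
  m = 101 → c = 010111, weight = 4.
  m = 011 → c = 110101, weight = 4.
  m = 111 → c = 001101, weight = 3.
Tally weights:
  weight 0: 1 codewords.
  weight 2: 1 codewords.
  weight 3: 3 codewords.
  weight 4: 2 codewords.
  weight 5: 1 codewords.
Minimum distance d = smallest w > 0 with A_w > 0 = 2.
Sanity: Σ A_w = 8 = 2^3 = 8 ✓.


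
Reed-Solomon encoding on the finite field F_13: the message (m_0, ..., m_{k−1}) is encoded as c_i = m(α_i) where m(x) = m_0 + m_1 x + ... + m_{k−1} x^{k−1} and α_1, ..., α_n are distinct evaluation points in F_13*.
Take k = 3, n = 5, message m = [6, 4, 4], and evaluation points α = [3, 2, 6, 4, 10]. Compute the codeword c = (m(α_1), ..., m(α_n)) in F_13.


c = [2, 4, 5, 8, 4]

Message polynomial: m(x) = 6 + 4·x + 4·x^2 (mod 13).
For each evaluation point α_i, compute m(α_i) mod 13:
  α_1 = 3: Horner steps 4 → 3 → 2, so m(3) = 2.
  α_2 = 2: Horner steps 4 → 12 → 4, so m(2) = 4.
  α_3 = 6: Horner steps 4 → 2 → 5, so m(6) = 5.
  α_4 = 4: Horner steps 4 → 7 → 8, so m(4) = 8.
  α_5 = 10: Horner steps 4 → 5 → 4, so m(10) = 4.
Codeword c = [2, 4, 5, 8, 4] ∈ F_13^5.


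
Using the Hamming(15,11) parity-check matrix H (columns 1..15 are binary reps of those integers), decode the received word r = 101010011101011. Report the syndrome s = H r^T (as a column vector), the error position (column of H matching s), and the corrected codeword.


s = (0, 0, 0, 1)^T, error position = 1, corrected codeword c = 001010011101011

Compute s = H r^T mod 2 one row at a time:
  s_1 = 1 + 1 + 1 + 0 + 1 + 0 + 1 + 1 = 6 ≡ 0 (mod 2).
  s_2 = 0 + 1 + 0 + 0 + 1 + 0 + 1 + 1 = 4 ≡ 0 (mod 2).
  s_3 = 0 + 1 + 0 + 0 + 1 + 0 + 1 + 1 = 4 ≡ 0 (mod 2).
  s_4 = 1 + 1 + 1 + 0 + 1 + 0 + 0 + 1 = 5 ≡ 1 (mod 2).
s = (0, 0, 0, 1)^T — this equals column 1 of H (binary 0001), so error is at position 1.
Correct: flip bit 1 of r = 101010011101011 to get c = 001010011101011.


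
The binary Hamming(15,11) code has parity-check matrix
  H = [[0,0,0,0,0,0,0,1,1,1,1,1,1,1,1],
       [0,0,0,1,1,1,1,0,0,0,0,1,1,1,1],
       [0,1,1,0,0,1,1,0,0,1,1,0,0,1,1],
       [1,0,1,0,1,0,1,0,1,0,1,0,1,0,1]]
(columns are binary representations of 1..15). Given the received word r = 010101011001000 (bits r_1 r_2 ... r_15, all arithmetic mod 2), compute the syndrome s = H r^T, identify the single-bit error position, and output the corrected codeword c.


s = (1, 1, 0, 1)^T, error position = 13, corrected codeword c = 010101011001100

Compute s = H r^T mod 2 one row at a time:
  s_1 = 1 + 1 + 0 + 0 + 1 + 0 + 0 + 0 = 3 ≡ 1 (mod 2).
  s_2 = 1 + 0 + 1 + 0 + 1 + 0 + 0 + 0 = 3 ≡ 1 (mod 2).
  s_3 = 1 + 0 + 1 + 0 + 0 + 0 + 0 + 0 = 2 ≡ 0 (mod 2).
  s_4 = 0 + 0 + 0 + 0 + 1 + 0 + 0 + 0 = 1 ≡ 1 (mod 2).
s = (1, 1, 0, 1)^T — this equals column 13 of H (binary 1101), so error is at position 13.
Correct: flip bit 13 of r = 010101011001000 to get c = 010101011001100.


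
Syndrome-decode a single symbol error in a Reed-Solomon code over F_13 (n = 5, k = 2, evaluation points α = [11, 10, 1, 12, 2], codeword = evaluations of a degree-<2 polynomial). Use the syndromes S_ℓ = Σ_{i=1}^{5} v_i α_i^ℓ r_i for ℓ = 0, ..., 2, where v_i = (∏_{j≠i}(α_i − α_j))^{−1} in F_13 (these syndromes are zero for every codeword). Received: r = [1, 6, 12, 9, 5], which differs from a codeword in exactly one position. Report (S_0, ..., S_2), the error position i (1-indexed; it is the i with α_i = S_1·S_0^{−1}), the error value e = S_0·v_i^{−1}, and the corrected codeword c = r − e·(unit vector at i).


S = (3, 6, 12), error at position 5, error magnitude e = 11, c = [1, 6, 12, 9, 7].

Step 1: column multipliers v_i = (∏_{j≠i}(α_i − α_j))^{−1} mod 13.
  i = 1 (α = 11): (11−10)(11−1)(11−12)(11−2) = 1·10·(−1)·9 = −90 ≡ 1, so v_1 = 1^{−1} = 1 (mod 13).
  i = 2 (α = 10): (10−11)(10−1)(10−12)(10−2) = (−1)·9·(−2)·8 = 144 ≡ 1, so v_2 = 1^{−1} = 1 (mod 13).
  i = 3 (α = 1): (1−11)(1−10)(1−12)(1−2) = (−10)·(−9)·(−11)·(−1) = 990 ≡ 2, so v_3 = 2^{−1} = 7 (mod 13).
  i = 4 (α = 12): (12−11)(12−10)(12−1)(12−2) = 1·2·11·10 = 220 ≡ 12, so v_4 = 12^{−1} = 12 (mod 13).
  i = 5 (α = 2): (2−11)(2−10)(2−1)(2−12) = (−9)·(−8)·1·(−10) = −720 ≡ 8, so v_5 = 8^{−1} = 5 (mod 13).
  v = [1, 1, 7, 12, 5].
Step 2: syndromes of r = [1, 6, 12, 9, 5] (all sums mod 13).
  S_0 = Σ v_i r_i = 1·1 + 1·6 + 7·12 + 12·9 + 5·5 = 224 ≡ 3.
  S_1 = Σ v_i α_i r_i = 1·11·1 + 1·10·6 + 7·1·12 + 12·12·9 + 5·2·5 = 1501 ≡ 6.
  α_i^2 mod 13 = [4, 9, 1, 1, 4].
  S_2 = Σ v_i α_i^2 r_i = 1·4·1 + 1·9·6 + 7·1·12 + 12·1·9 + 5·4·5 = 350 ≡ 12.
  S = (3, 6, 12) ≠ 0, so r is not a codeword (an error is present).
Step 3: locate the error. For a single error e at position i, S_ℓ = v_i·e·α_i^ℓ, so α_err = S_1/S_0.
  S_0^{−1} = 3^{−1} = 9 (mod 13), so α_err = 6·9 = 54 ≡ 2 = α_5. Error position i = 5.
  Consistency check: S_2/S_1 = 12·11 = 132 ≡ 2 = α_err ✓ (single-error assumption holds).
Step 4: error magnitude e = S_0/v_5 = S_0·∏_{j≠5}(α_5 − α_j) = 3·8 = 24 ≡ 11 (mod 13).
Step 5: correct position 5: c_5 = r_5 − e = 5 − 11 ≡ 7 (mod 13). Hence c = [1, 6, 12, 9, 7].
  Check: interpolating c through the α_i gives m(x) = 4 + 8·x (degree < 2) with m(α_i) = c_i for every i, so c is indeed a codeword.


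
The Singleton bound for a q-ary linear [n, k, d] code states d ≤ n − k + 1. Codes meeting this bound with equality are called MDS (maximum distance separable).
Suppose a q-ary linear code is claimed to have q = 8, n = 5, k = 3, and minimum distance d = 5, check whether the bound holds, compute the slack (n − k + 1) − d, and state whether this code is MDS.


Singleton RHS = n − k + 1 = 3, slack = -2, bound violated (no such code; not MDS).

Singleton bound: d ≤ n − k + 1.
Here n = 5, k = 3, so n − k + 1 = 3.
Given d = 5, check d ≤ 3: NO.
Slack = (n − k + 1) − d = -2.
The slack is negative: d = 5 exceeds n − k + 1 = 3 by 2, so the Singleton bound is violated and no linear [5, 3, 5]_8 code can exist. In particular it is not MDS (MDS requires d = n − k + 1 exactly).
Description: the claimed parameters are [5, 3, 5]_8; such a code would be impossible (violates the Singleton bound).


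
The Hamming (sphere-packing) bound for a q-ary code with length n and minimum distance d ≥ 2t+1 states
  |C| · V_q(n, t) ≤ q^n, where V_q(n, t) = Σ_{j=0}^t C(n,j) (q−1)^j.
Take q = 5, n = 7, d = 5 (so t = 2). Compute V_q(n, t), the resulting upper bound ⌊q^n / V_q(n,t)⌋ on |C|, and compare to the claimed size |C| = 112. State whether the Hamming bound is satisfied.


V_q(n, t) = 365, q^n = 78125, Hamming bound = 214, |C| = 112 ≤ bound (satisfied).

Step 1: Compute V_q(n, t) = Σ_{j=0}^2 C(n, j) (q−1)^j.
  j = 0: C(7,0)·(4)^0 = 1·1 = 1.
  j = 1: C(7,1)·(4)^1 = 7·4 = 28.
  j = 2: C(7,2)·(4)^2 = 21·16 = 336.
  V_q(n, t) = 1 + 28 + 336 = 365.
Step 2: q^n = 5^7 = 78125.
Step 3: Hamming bound ⌊q^n / V_q(n,t)⌋ = ⌊78125/365⌋ = 214.
Step 4: Compare |C| = 112 to 214: satisfied.
The claimed |C| lies below the Hamming bound.


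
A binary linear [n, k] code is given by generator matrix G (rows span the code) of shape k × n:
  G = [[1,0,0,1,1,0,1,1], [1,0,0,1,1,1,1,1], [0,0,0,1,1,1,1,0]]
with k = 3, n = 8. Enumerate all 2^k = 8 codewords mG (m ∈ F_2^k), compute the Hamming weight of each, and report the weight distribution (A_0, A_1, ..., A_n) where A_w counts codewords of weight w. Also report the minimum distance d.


Weight distribution: A_0 = 1, A_1 = 1, A_2 = 1, A_3 = 2, A_4 = 1, A_5 = 1, A_6 = 1. Minimum distance d = 1.

Enumerate all 2^3 = 8 messages m ∈ F_2^3.
For each, compute codeword c = mG in F_2^8, then tally its weight.
  m = 000 → c = 00000000, weight = 0.
  m = 100 → c = 10011011, weight = 5.
  m = 010 → c = 10011111, weight = 6.
  m = 110 → c = 00000100, weight = 1.
  m = 001 → c = 00011110, weight = 4.
  m = 101 → c = 10000101, weight = 3.
  m = 011 → c = 10000001, weight = 2.
  m = 111 → c = 00011010, weight = 3.
Tally weights:
  weight 0: 1 codewords.
  weight 1: 1 codewords.
  weight 2: 1 codewords.
  weight 3: 2 codewords.
  weight 4: 1 codewords.
  weight 5: 1 codewords.
  weight 6: 1 codewords.
Minimum distance d = smallest w > 0 with A_w > 0 = 1.
Sanity: Σ A_w = 8 = 2^3 = 8 ✓.


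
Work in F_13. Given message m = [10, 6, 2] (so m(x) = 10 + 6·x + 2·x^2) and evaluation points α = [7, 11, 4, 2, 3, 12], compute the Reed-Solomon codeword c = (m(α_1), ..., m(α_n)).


c = [7, 6, 1, 4, 7, 6]

Message polynomial: m(x) = 10 + 6·x + 2·x^2 (mod 13).
For each evaluation point α_i, compute m(α_i) mod 13:
  α_1 = 7: Horner steps 2 → 7 → 7, so m(7) = 7.
  α_2 = 11: Horner steps 2 → 2 → 6, so m(11) = 6.
  α_3 = 4: Horner steps 2 → 1 → 1, so m(4) = 1.
  α_4 = 2: Horner steps 2 → 10 → 4, so m(2) = 4.
  α_5 = 3: Horner steps 2 → 12 → 7, so m(3) = 7.
  α_6 = 12: Horner steps 2 → 4 → 6, so m(12) = 6.
Codeword c = [7, 6, 1, 4, 7, 6] ∈ F_13^6.


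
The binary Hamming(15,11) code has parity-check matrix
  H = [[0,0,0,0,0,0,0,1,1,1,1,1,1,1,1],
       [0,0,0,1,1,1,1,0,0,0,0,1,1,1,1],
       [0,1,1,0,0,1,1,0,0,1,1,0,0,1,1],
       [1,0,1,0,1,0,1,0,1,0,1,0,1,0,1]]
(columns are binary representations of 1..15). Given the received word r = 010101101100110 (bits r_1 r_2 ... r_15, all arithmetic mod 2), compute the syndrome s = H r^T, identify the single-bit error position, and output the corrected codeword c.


s = (0, 1, 1, 1)^T, error position = 7, corrected codeword c = 010101001100110

Compute s = H r^T mod 2 one row at a time:
  s_1 = 0 + 1 + 1 + 0 + 0 + 1 + 1 + 0 = 4 ≡ 0 (mod 2).
  s_2 = 1 + 0 + 1 + 1 + 0 + 1 + 1 + 0 = 5 ≡ 1 (mod 2).
  s_3 = 1 + 0 + 1 + 1 + 1 + 0 + 1 + 0 = 5 ≡ 1 (mod 2).
  s_4 = 0 + 0 + 0 + 1 + 1 + 0 + 1 + 0 = 3 ≡ 1 (mod 2).
s = (0, 1, 1, 1)^T — this equals column 7 of H (binary 0111), so error is at position 7.
Correct: flip bit 7 of r = 010101101100110 to get c = 010101001100110.
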